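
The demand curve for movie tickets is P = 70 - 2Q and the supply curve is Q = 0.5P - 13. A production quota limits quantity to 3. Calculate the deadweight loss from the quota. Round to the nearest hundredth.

128.00

Rewriting supply in inverse form: P = 26 + 2Q.
Unrestricted equilibrium: Q* = (70 - 26)/(2 + 2) = 11.
At Q = 3 the demand price is 70 - 2(3) = 64 and the supply price is 26 + 2(3) = 32.
Deadweight loss is the triangle between the curves from 3 to 11: (1/2)(64 - 32)(11 - 3) = 128.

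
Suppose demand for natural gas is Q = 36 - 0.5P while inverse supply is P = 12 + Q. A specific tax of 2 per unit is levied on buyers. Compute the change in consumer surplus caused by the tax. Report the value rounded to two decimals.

Rewriting demand in inverse form: P = 72 - 2Q.
Pre-tax equilibrium: 72 - 2Q = 12 + Q gives Q* = 20, P* = 32.
With the tax, buyers' net willingness to pay falls by 2: (72 - 2) - 2Q = 12 + Q, so Q_t = 19.3333. Buyers pay P_b = 33.3333; sellers receive P_s = P_b - 2 = 31.3333.
CS falls from (1/2)(20)(40) = 400 to (1/2)(19.3333)(38.6667) = 373.7778, a change of -26.2222.

-26.22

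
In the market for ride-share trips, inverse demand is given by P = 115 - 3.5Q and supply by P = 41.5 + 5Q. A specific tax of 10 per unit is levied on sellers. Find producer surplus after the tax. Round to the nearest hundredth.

Without the tax, 115 - 3.5Q = 41.5 + 5Q so Q* = 8.6471 and P* = 84.7353.
With the tax, sellers need 10 more per unit: 115 - 3.5Q = 41.5 + 5Q + 10, so Q_t = 7.4706. Buyers pay P_b = 88.8529; sellers receive P_s = P_b - 10 = 78.8529.
Producer surplus is the triangle above supply below P_s: (1/2)(7.4706)(78.8529 - 41.5) = 139.5242.

139.52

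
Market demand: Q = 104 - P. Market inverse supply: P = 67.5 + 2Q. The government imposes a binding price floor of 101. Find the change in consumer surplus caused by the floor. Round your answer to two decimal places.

Rewriting demand in inverse form: P = 104 - Q.
Without the control, 104 - Q = 67.5 + 2Q so Q* = 12.1667 and P* = 91.8333.
At P = 101, buyers demand (104 - 101)/1 = 3 while sellers would supply more, so the quantity traded is 3 at price 101.
CS goes from (1/2)(12.1667)(12.1667) = 74.0139 to 4.5 (computed as (104 - 101)(3) - (1/2)(1)(3)^2), a change of -69.5139.

-69.51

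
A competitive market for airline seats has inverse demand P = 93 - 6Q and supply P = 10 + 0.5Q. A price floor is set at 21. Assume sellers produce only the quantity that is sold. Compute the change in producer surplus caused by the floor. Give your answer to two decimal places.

Without the control, 93 - 6Q = 10 + 0.5Q so Q* = 12.7692 and P* = 16.3846.
At P = 21, buyers demand (93 - 21)/6 = 12 while sellers would supply more, so the quantity traded is 12 at price 21.
PS goes from (1/2)(12.7692)(6.3846) = 40.7633 to 96 (computed as (21 - 10)(12) - (1/2)(0.5)(12)^2), a change of 55.2367.

55.24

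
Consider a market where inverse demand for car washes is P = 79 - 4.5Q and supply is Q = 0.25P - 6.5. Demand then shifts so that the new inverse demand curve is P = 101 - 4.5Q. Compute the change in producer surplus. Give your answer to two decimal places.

77.95

Rewriting supply in inverse form: P = 26 + 4Q.
Initial equilibrium: Q_0 = 6.2353, P_0 = 50.9412; CS_0 = (1/2)(6.2353)(28.0588) = 87.4775, PS_0 = (1/2)(6.2353)(24.9412) = 77.7578.
New equilibrium: 101 - 4.5Q = 26 + 4Q gives Q_1 = 8.8235, P_1 = 61.2941; CS_1 = 175.173, PS_1 = 155.7093.
Change in producer surplus = 155.7093 - 77.7578 = 77.9516.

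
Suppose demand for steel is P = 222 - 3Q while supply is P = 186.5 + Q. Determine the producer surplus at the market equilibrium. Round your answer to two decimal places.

39.38

Equilibrium: 222 - 3Q = 186.5 + Q, so Q* = 8.875 and P* = 195.375.
PS is the area between P* and the supply curve from 0 to Q*: (1/2)(8.875)(8.875) = 39.3828.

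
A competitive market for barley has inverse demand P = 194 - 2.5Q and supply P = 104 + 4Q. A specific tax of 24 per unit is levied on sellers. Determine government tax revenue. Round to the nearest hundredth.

Pre-tax equilibrium: 194 - 2.5Q = 104 + 4Q gives Q* = 13.8462, P* = 159.3846.
A tax on sellers shifts supply up by 24: 194 - 2.5Q = 104 + 4Q + 24, so Q_t = 10.1538. Buyers pay P_b = 168.6154; sellers receive P_s = P_b - 24 = 144.6154.
Revenue is the tax times quantity traded: 24 x 10.1538 = 243.6923.

243.69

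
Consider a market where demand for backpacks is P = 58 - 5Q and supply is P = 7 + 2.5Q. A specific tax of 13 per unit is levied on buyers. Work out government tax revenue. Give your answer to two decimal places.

65.87

Without the tax, 58 - 5Q = 7 + 2.5Q so Q* = 6.8 and P* = 24.
With the tax, buyers' net willingness to pay falls by 13: (58 - 13) - 5Q = 7 + 2.5Q, so Q_t = 5.0667. Buyers pay P_b = 32.6667; sellers receive P_s = P_b - 13 = 19.6667.
Tax revenue = t x Q_t = 13 x 5.0667 = 65.8667.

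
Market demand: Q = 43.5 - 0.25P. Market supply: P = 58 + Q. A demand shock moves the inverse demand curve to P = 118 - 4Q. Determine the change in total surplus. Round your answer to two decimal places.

-985.60

Rewriting demand in inverse form: P = 174 - 4Q.
Initial equilibrium: Q_0 = 23.2, P_0 = 81.2; CS_0 = (1/2)(23.2)(92.8) = 1076.48, PS_0 = (1/2)(23.2)(23.2) = 269.12.
New equilibrium: 118 - 4Q = 58 + Q gives Q_1 = 12, P_1 = 70; CS_1 = 288, PS_1 = 72.
Change in total surplus = (288 + 72) - (1076.48 + 269.12) = -985.6.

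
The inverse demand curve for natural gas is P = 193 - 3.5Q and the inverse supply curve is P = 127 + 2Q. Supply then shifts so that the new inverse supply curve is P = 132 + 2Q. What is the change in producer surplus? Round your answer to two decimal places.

-20.99

Initial equilibrium: Q_0 = 12, P_0 = 151; CS_0 = (1/2)(12)(42) = 252, PS_0 = (1/2)(12)(24) = 144.
New equilibrium: 193 - 3.5Q = 132 + 2Q gives Q_1 = 11.0909, P_1 = 154.1818; CS_1 = 215.2645, PS_1 = 123.0083.
Change in producer surplus = 123.0083 - 144 = -20.9917.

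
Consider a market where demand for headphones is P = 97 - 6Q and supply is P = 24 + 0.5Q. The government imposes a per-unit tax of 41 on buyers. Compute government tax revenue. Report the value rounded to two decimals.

Pre-tax equilibrium: 97 - 6Q = 24 + 0.5Q gives Q* = 11.2308, P* = 29.6154.
A tax on buyers shifts demand down by 41: (97 - 41) - 6Q = 24 + 0.5Q, so Q_t = 4.9231. Buyers pay P_b = 67.4615; sellers receive P_s = P_b - 41 = 26.4615.
Revenue is the tax times quantity traded: 41 x 4.9231 = 201.8462.

201.85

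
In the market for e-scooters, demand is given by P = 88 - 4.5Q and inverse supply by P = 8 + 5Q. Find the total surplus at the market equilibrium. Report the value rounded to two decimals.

336.84

Set 88 - 4.5Q = 8 + 5Q, which gives 80 = 9.5Q, so Q* = 8.4211 and P* = 88 - 4.5(8.4211) = 50.1053.
Total surplus is the full triangle between the curves from 0 to Q*: (1/2)(8.4211)(88 - 8) = 336.8421.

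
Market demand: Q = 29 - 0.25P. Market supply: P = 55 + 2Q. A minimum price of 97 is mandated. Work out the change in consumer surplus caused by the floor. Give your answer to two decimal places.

-161.60

Rewriting demand in inverse form: P = 116 - 4Q.
Without the control, 116 - 4Q = 55 + 2Q so Q* = 10.1667 and P* = 75.3333.
At P = 97, buyers demand (116 - 97)/4 = 4.75 while sellers would supply more, so the quantity traded is 4.75 at price 97.
CS goes from (1/2)(10.1667)(40.6667) = 206.7222 to 45.125 (computed as (116 - 97)(4.75) - (1/2)(4)(4.75)^2), a change of -161.5972.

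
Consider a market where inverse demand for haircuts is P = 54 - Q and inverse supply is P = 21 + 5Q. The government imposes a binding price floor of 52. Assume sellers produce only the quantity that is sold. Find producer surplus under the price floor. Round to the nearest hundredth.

52.00

Free-market equilibrium: 54 - Q = 21 + 5Q gives Q* = 5.5, P* = 48.5.
At P = 52, buyers demand (54 - 52)/1 = 2 while sellers would supply more, so the quantity traded is 2 at price 52.
The supply price at Q = 2 is 31. PS is the trapezoid between 52 and supply over [0, 2]: (1/2)[(52 - 21) + (52 - 31)](2) = 52.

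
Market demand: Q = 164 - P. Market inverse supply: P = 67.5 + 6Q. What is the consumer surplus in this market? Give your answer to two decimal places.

95.02

Rewriting demand in inverse form: P = 164 - Q.
Equilibrium: 164 - Q = 67.5 + 6Q, so Q* = 13.7857 and P* = 150.2143.
CS is the area between the demand curve and P* from 0 to Q*: (1/2)(13.7857)(13.7857) = 95.023.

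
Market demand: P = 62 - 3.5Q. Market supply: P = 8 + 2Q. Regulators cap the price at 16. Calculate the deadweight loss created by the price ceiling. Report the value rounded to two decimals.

93.09

Free-market equilibrium: 62 - 3.5Q = 8 + 2Q gives Q* = 9.8182, P* = 27.6364.
At the ceiling price 16, quantity supplied is (16 - 8)/2 = 4; supply is the short side, so Q = 4 trades at P = 16.
The lost-trades triangle has base Q* - 4 = 5.8182 and height equal to the gap between the curves at Q = 4, which is 48 - 16 = 32. DWL = (1/2)(5.8182)(32) = 93.0909.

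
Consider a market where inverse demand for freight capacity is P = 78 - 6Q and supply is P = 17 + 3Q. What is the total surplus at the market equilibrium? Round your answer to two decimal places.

206.72

Setting demand equal to supply, 61 = 9Q, so Q* = 6.7778 and P* = 37.3333.
CS = (1/2)(6.7778)(40.6667) = 137.8148 and PS = (1/2)(6.7778)(20.3333) = 68.9074, so total surplus = 206.7222.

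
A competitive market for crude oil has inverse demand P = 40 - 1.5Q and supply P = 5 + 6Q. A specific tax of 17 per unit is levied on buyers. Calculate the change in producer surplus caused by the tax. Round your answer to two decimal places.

-48.05

Pre-tax equilibrium: 40 - 1.5Q = 5 + 6Q gives Q* = 4.6667, P* = 33.
A tax on buyers shifts demand down by 17: (40 - 17) - 1.5Q = 5 + 6Q, so Q_t = 2.4. Buyers pay P_b = 36.4; sellers receive P_s = P_b - 17 = 19.4.
PS falls from (1/2)(4.6667)(28) = 65.3333 to (1/2)(2.4)(14.4) = 17.28, a change of -48.0533.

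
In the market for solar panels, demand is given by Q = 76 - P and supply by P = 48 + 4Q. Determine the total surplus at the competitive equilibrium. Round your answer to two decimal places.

78.40

Rewriting demand in inverse form: P = 76 - Q.
Setting demand equal to supply, 28 = 5Q, so Q* = 5.6 and P* = 70.4.
CS = (1/2)(5.6)(5.6) = 15.68 and PS = (1/2)(5.6)(22.4) = 62.72, so total surplus = 78.4.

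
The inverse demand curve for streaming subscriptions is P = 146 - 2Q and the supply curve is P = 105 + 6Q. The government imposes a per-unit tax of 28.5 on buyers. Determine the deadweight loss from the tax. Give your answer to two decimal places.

50.77

Pre-tax equilibrium: 146 - 2Q = 105 + 6Q gives Q* = 5.125, P* = 135.75.
With the tax, buyers' net willingness to pay falls by 28.5: (146 - 28.5) - 2Q = 105 + 6Q, so Q_t = 1.5625. Buyers pay P_b = 142.875; sellers receive P_s = P_b - 28.5 = 114.375.
Deadweight loss is the triangle between the curves from Q_t to Q*: (1/2)(5.125 - 1.5625)(28.5) = 50.7656.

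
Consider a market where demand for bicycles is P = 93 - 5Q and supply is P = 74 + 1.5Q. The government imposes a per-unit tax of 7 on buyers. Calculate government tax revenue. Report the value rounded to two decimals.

Without the tax, 93 - 5Q = 74 + 1.5Q so Q* = 2.9231 and P* = 78.3846.
A tax on buyers shifts demand down by 7: (93 - 7) - 5Q = 74 + 1.5Q, so Q_t = 1.8462. Buyers pay P_b = 83.7692; sellers receive P_s = P_b - 7 = 76.7692.
Revenue is the tax times quantity traded: 7 x 1.8462 = 12.9231.

12.92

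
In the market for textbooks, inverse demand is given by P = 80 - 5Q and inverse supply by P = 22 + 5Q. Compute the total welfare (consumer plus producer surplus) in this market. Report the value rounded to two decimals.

168.20

Setting demand equal to supply, 58 = 10Q, so Q* = 5.8 and P* = 51.
Total surplus is the full triangle between the curves from 0 to Q*: (1/2)(5.8)(80 - 22) = 168.2.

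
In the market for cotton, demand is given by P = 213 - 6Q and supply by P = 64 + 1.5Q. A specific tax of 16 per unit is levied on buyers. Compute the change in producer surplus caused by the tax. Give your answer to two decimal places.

-60.16

Without the tax, 213 - 6Q = 64 + 1.5Q so Q* = 19.8667 and P* = 93.8.
A tax on buyers shifts demand down by 16: (213 - 16) - 6Q = 64 + 1.5Q, so Q_t = 17.7333. Buyers pay P_b = 106.6; sellers receive P_s = P_b - 16 = 90.6.
PS falls from (1/2)(19.8667)(29.8) = 296.0133 to (1/2)(17.7333)(26.6) = 235.8533, a change of -60.16.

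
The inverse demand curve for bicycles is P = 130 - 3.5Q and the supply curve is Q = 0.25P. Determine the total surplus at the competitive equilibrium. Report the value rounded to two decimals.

1126.67

Rewriting supply in inverse form: P = 4Q.
Setting demand equal to supply, 130 = 7.5Q, so Q* = 17.3333 and P* = 69.3333.
CS = (1/2)(17.3333)(60.6667) = 525.7778 and PS = (1/2)(17.3333)(69.3333) = 600.8889, so total surplus = 1126.6667.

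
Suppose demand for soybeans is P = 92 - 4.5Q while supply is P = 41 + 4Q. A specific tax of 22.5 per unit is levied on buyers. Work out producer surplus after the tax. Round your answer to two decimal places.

22.48

Pre-tax equilibrium: 92 - 4.5Q = 41 + 4Q gives Q* = 6, P* = 65.
A tax on buyers shifts demand down by 22.5: (92 - 22.5) - 4.5Q = 41 + 4Q, so Q_t = 3.3529. Buyers pay P_b = 76.9118; sellers receive P_s = P_b - 22.5 = 54.4118.
PS = (1/2)(Q_t)(P_s - 41) = (1/2)(3.3529)(13.4118) = 22.4844.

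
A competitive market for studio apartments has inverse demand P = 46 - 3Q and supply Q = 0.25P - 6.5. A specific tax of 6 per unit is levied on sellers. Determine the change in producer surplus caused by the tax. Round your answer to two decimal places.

Rewriting supply in inverse form: P = 26 + 4Q.
Pre-tax equilibrium: 46 - 3Q = 26 + 4Q gives Q* = 2.8571, P* = 37.4286.
A tax on sellers shifts supply up by 6: 46 - 3Q = 26 + 4Q + 6, so Q_t = 2. Buyers pay P_b = 40; sellers receive P_s = P_b - 6 = 34.
Producers lose the trapezoid between P_s and P* out to Q_t plus the triangle from Q_t to Q*: change in PS = 8 - 16.3265 = -8.3265.

-8.33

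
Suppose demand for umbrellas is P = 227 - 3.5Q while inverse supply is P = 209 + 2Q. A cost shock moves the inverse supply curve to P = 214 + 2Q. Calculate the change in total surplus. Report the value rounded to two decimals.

Initial equilibrium: Q_0 = 3.2727, P_0 = 215.5455; CS_0 = (1/2)(3.2727)(11.4545) = 18.7438, PS_0 = (1/2)(3.2727)(6.5455) = 10.7107.
New equilibrium: 227 - 3.5Q = 214 + 2Q gives Q_1 = 2.3636, P_1 = 218.7273; CS_1 = 9.7769, PS_1 = 5.5868.
Change in total surplus = (9.7769 + 5.5868) - (18.7438 + 10.7107) = -14.0909.

-14.09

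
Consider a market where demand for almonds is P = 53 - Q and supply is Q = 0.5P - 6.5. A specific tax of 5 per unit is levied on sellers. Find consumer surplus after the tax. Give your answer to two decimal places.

Rewriting supply in inverse form: P = 13 + 2Q.
Pre-tax equilibrium: 53 - Q = 13 + 2Q gives Q* = 13.3333, P* = 39.6667.
With the tax, sellers need 5 more per unit: 53 - Q = 13 + 2Q + 5, so Q_t = 11.6667. Buyers pay P_b = 41.3333; sellers receive P_s = P_b - 5 = 36.3333.
Consumer surplus is the triangle under demand above P_b: (1/2)(11.6667)(53 - 41.3333) = 68.0556.

68.06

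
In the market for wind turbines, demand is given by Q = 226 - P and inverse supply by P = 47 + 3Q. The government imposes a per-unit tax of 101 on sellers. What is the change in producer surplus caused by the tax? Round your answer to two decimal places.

-2433.47

Rewriting demand in inverse form: P = 226 - Q.
Pre-tax equilibrium: 226 - Q = 47 + 3Q gives Q* = 44.75, P* = 181.25.
With the tax, sellers need 101 more per unit: 226 - Q = 47 + 3Q + 101, so Q_t = 19.5. Buyers pay P_b = 206.5; sellers receive P_s = P_b - 101 = 105.5.
PS falls from (1/2)(44.75)(134.25) = 3003.8438 to (1/2)(19.5)(58.5) = 570.375, a change of -2433.4688.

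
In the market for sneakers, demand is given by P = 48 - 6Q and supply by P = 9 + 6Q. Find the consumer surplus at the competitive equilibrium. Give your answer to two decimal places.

Equilibrium: 48 - 6Q = 9 + 6Q, so Q* = 3.25 and P* = 28.5.
The demand choke price is 48, so CS = (1/2)(Q*)(48 - P*) = (1/2)(3.25)(19.5) = 31.6875.

31.69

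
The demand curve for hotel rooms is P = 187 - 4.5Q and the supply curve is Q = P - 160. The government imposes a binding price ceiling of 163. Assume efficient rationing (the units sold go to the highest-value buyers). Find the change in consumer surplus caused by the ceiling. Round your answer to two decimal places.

-2.47

Rewriting supply in inverse form: P = 160 + Q.
Free-market equilibrium: 187 - 4.5Q = 160 + Q gives Q* = 4.9091, P* = 164.9091.
At P = 163, sellers supply (163 - 160)/1 = 3 while buyers want more, so the quantity traded is 3 at price 163.
CS goes from (1/2)(4.9091)(22.0909) = 54.2231 to 51.75 (computed as (187 - 163)(3) - (1/2)(4.5)(3)^2), a change of -2.4731.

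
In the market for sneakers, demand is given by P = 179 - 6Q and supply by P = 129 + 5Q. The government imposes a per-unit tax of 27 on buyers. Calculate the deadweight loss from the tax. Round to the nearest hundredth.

Pre-tax equilibrium: 179 - 6Q = 129 + 5Q gives Q* = 4.5455, P* = 151.7273.
A tax on buyers shifts demand down by 27: (179 - 27) - 6Q = 129 + 5Q, so Q_t = 2.0909. Buyers pay P_b = 166.4545; sellers receive P_s = P_b - 27 = 139.4545.
The welfare triangle lost has base Q* - Q_t = 2.4545 and height t = 27, so DWL = (1/2)(2.4545)(27) = 33.1364.

33.14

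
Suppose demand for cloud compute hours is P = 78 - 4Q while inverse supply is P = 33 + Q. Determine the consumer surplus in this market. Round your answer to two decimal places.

162.00

Set 78 - 4Q = 33 + Q, which gives 45 = 5Q, so Q* = 9 and P* = 78 - 4(9) = 42.
Consumer surplus is the triangle under demand above P*: (1/2)(9)(78 - 42) = (1/2)(9)(36) = 162.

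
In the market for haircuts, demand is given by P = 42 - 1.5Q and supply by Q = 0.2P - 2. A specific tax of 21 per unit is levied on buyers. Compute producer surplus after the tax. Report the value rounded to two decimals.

Rewriting supply in inverse form: P = 10 + 5Q.
Without the tax, 42 - 1.5Q = 10 + 5Q so Q* = 4.9231 and P* = 34.6154.
With the tax, buyers' net willingness to pay falls by 21: (42 - 21) - 1.5Q = 10 + 5Q, so Q_t = 1.6923. Buyers pay P_b = 39.4615; sellers receive P_s = P_b - 21 = 18.4615.
Producer surplus is the triangle above supply below P_s: (1/2)(1.6923)(18.4615 - 10) = 7.1598.

7.16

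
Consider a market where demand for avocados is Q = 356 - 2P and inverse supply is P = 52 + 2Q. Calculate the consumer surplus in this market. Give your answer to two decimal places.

635.04

Rewriting demand in inverse form: P = 178 - 0.5Q.
Equilibrium: 178 - 0.5Q = 52 + 2Q, so Q* = 50.4 and P* = 152.8.
CS is the area between the demand curve and P* from 0 to Q*: (1/2)(50.4)(25.2) = 635.04.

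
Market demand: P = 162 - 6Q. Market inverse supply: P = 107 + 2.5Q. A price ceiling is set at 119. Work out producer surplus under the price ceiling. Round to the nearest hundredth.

28.80

Free-market equilibrium: 162 - 6Q = 107 + 2.5Q gives Q* = 6.4706, P* = 123.1765.
At the ceiling price 119, quantity supplied is (119 - 107)/2.5 = 4.8; supply is the short side, so Q = 4.8 trades at P = 119.
PS is the triangle above supply below 119: (1/2)(4.8)(119 - 107) = 28.8.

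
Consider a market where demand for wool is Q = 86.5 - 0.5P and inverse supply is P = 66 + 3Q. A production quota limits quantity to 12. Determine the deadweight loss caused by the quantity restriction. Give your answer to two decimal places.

Rewriting demand in inverse form: P = 173 - 2Q.
Without the quota, 173 - 2Q = 66 + 3Q gives Q* = 21.4.
At Q = 12 the demand price is 173 - 2(12) = 149 and the supply price is 66 + 3(12) = 102.
Deadweight loss is the triangle between the curves from 12 to 21.4: (1/2)(149 - 102)(21.4 - 12) = 220.9.

220.90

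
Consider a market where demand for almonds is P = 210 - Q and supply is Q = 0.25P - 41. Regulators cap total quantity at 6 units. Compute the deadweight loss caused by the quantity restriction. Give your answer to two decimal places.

25.60

Rewriting supply in inverse form: P = 164 + 4Q.
Unrestricted equilibrium: Q* = (210 - 164)/(1 + 4) = 9.2.
At Q = 6 the demand price is 210 - (6) = 204 and the supply price is 164 + 4(6) = 188.
DWL = (1/2)(gap between curves at 6) x (Q* - 6) = (1/2)(16)(3.2) = 25.6.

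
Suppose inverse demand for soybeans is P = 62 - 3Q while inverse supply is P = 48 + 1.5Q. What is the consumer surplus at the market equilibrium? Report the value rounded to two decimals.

Setting demand equal to supply, 14 = 4.5Q, so Q* = 3.1111 and P* = 52.6667.
CS is the area between the demand curve and P* from 0 to Q*: (1/2)(3.1111)(9.3333) = 14.5185.

14.52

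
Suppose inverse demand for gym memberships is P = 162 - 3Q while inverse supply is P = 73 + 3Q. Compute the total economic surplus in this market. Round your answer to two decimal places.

660.08

Equilibrium: 162 - 3Q = 73 + 3Q, so Q* = 14.8333 and P* = 117.5.
CS = (1/2)(14.8333)(44.5) = 330.0417 and PS = (1/2)(14.8333)(44.5) = 330.0417, so total surplus = 660.0833.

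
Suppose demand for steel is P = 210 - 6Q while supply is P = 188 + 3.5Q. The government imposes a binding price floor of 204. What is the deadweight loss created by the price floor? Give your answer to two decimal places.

Without the control, 210 - 6Q = 188 + 3.5Q so Q* = 2.3158 and P* = 196.1053.
At the floor price 204, quantity demanded is (210 - 204)/6 = 1; demand is the short side, so Q = 1 trades at P = 204.
At Q = 1 the demand price is 204 and the supply price is 191.5. Deadweight loss is the triangle between the curves from 1 to 2.3158: (1/2)(204 - 191.5)(2.3158 - 1) = 8.2237.

8.22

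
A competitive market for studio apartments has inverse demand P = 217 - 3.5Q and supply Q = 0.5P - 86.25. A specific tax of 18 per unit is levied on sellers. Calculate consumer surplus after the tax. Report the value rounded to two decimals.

40.63

Rewriting supply in inverse form: P = 172.5 + 2Q.
Pre-tax equilibrium: 217 - 3.5Q = 172.5 + 2Q gives Q* = 8.0909, P* = 188.6818.
With the tax, sellers need 18 more per unit: 217 - 3.5Q = 172.5 + 2Q + 18, so Q_t = 4.8182. Buyers pay P_b = 200.1364; sellers receive P_s = P_b - 18 = 182.1364.
Consumer surplus is the triangle under demand above P_b: (1/2)(4.8182)(217 - 200.1364) = 40.626.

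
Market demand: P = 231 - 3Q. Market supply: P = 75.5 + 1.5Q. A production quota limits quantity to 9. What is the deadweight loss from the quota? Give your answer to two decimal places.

Unrestricted equilibrium: Q* = (231 - 75.5)/(3 + 1.5) = 34.5556.
At Q = 9 the demand price is 231 - 3(9) = 204 and the supply price is 75.5 + 1.5(9) = 89.
Deadweight loss is the triangle between the curves from 9 to 34.5556: (1/2)(204 - 89)(34.5556 - 9) = 1469.4444.

1469.44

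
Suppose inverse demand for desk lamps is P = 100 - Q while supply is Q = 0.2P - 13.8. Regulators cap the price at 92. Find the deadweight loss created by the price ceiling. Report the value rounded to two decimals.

0.96

Rewriting supply in inverse form: P = 69 + 5Q.
Free-market equilibrium: 100 - Q = 69 + 5Q gives Q* = 5.1667, P* = 94.8333.
At P = 92, sellers supply (92 - 69)/5 = 4.6 while buyers want more, so the quantity traded is 4.6 at price 92.
At Q = 4.6 the demand price is 95.4 and the supply price is 92. Deadweight loss is the triangle between the curves from 4.6 to 5.1667: (1/2)(95.4 - 92)(5.1667 - 4.6) = 0.9633.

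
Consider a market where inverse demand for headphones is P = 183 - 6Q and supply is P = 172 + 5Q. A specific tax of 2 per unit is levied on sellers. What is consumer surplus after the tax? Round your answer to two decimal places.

2.01

Pre-tax equilibrium: 183 - 6Q = 172 + 5Q gives Q* = 1, P* = 177.
A tax on sellers shifts supply up by 2: 183 - 6Q = 172 + 5Q + 2, so Q_t = 0.8182. Buyers pay P_b = 178.0909; sellers receive P_s = P_b - 2 = 176.0909.
CS = (1/2)(Q_t)(183 - P_b) = (1/2)(0.8182)(4.9091) = 2.0083.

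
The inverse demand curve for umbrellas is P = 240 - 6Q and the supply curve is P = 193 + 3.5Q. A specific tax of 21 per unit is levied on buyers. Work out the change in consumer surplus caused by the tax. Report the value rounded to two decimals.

Without the tax, 240 - 6Q = 193 + 3.5Q so Q* = 4.9474 and P* = 210.3158.
A tax on buyers shifts demand down by 21: (240 - 21) - 6Q = 193 + 3.5Q, so Q_t = 2.7368. Buyers pay P_b = 223.5789; sellers receive P_s = P_b - 21 = 202.5789.
Consumers lose the trapezoid between P* and P_b out to Q_t plus the triangle from Q_t to Q*: change in CS = 22.4709 - 73.4294 = -50.9584.

-50.96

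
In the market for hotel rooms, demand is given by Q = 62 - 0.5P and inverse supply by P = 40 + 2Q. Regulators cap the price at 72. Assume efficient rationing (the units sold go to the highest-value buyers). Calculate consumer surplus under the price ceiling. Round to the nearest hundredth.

Rewriting demand in inverse form: P = 124 - 2Q.
Without the control, 124 - 2Q = 40 + 2Q so Q* = 21 and P* = 82.
At the ceiling price 72, quantity supplied is (72 - 40)/2 = 16; supply is the short side, so Q = 16 trades at P = 72.
The demand price at Q = 16 is 92. CS is the trapezoid between demand and 72 over [0, 16]: (1/2)[(124 - 72) + (92 - 72)](16) = 576.

576.00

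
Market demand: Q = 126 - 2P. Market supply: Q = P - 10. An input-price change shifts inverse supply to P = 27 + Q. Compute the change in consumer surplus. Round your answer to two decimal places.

-168.11

Rewriting demand in inverse form: P = 63 - 0.5Q.
Rewriting supply in inverse form: P = 10 + Q.
Initial equilibrium: Q_0 = 35.3333, P_0 = 45.3333; CS_0 = (1/2)(35.3333)(17.6667) = 312.1111, PS_0 = (1/2)(35.3333)(35.3333) = 624.2222.
New equilibrium: 63 - 0.5Q = 27 + Q gives Q_1 = 24, P_1 = 51; CS_1 = 144, PS_1 = 288.
Change in consumer surplus = 144 - 312.1111 = -168.1111.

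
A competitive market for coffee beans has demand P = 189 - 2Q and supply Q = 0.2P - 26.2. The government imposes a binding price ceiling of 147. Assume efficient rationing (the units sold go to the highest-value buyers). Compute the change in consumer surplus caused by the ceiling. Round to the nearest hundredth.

Rewriting supply in inverse form: P = 131 + 5Q.
Free-market equilibrium: 189 - 2Q = 131 + 5Q gives Q* = 8.2857, P* = 172.4286.
At the ceiling price 147, quantity supplied is (147 - 131)/5 = 3.2; supply is the short side, so Q = 3.2 trades at P = 147.
CS goes from (1/2)(8.2857)(16.5714) = 68.6531 to 124.16 (computed as (189 - 147)(3.2) - (1/2)(2)(3.2)^2), a change of 55.5069.

55.51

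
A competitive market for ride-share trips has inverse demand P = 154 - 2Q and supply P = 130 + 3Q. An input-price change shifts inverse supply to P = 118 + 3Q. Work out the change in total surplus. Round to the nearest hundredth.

Initial equilibrium: Q_0 = 4.8, P_0 = 144.4; CS_0 = (1/2)(4.8)(9.6) = 23.04, PS_0 = (1/2)(4.8)(14.4) = 34.56.
New equilibrium: 154 - 2Q = 118 + 3Q gives Q_1 = 7.2, P_1 = 139.6; CS_1 = 51.84, PS_1 = 77.76.
Change in total surplus = (51.84 + 77.76) - (23.04 + 34.56) = 72.

72.00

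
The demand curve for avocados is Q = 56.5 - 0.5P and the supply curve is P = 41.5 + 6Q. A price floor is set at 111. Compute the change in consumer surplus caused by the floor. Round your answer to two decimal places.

Rewriting demand in inverse form: P = 113 - 2Q.
Free-market equilibrium: 113 - 2Q = 41.5 + 6Q gives Q* = 8.9375, P* = 95.125.
At the floor price 111, quantity demanded is (113 - 111)/2 = 1; demand is the short side, so Q = 1 trades at P = 111.
CS goes from (1/2)(8.9375)(17.875) = 79.8789 to 1 (computed as (113 - 111)(1) - (1/2)(2)(1)^2), a change of -78.8789.

-78.88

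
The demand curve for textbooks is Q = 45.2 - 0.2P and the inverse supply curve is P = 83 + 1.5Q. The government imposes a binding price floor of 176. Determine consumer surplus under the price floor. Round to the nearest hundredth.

250.00

Rewriting demand in inverse form: P = 226 - 5Q.
Without the control, 226 - 5Q = 83 + 1.5Q so Q* = 22 and P* = 116.
At P = 176, buyers demand (226 - 176)/5 = 10 while sellers would supply more, so the quantity traded is 10 at price 176.
CS is the triangle under demand above 176: (1/2)(10)(226 - 176) = 250.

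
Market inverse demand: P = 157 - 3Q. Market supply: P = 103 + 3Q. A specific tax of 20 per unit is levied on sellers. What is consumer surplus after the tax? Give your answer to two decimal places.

48.17

Without the tax, 157 - 3Q = 103 + 3Q so Q* = 9 and P* = 130.
A tax on sellers shifts supply up by 20: 157 - 3Q = 103 + 3Q + 20, so Q_t = 5.6667. Buyers pay P_b = 140; sellers receive P_s = P_b - 20 = 120.
Consumer surplus is the triangle under demand above P_b: (1/2)(5.6667)(157 - 140) = 48.1667.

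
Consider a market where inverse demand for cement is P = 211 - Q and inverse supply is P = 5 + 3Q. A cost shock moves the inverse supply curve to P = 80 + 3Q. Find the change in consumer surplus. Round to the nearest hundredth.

-789.84

Initial equilibrium: Q_0 = 51.5, P_0 = 159.5; CS_0 = (1/2)(51.5)(51.5) = 1326.125, PS_0 = (1/2)(51.5)(154.5) = 3978.375.
New equilibrium: 211 - Q = 80 + 3Q gives Q_1 = 32.75, P_1 = 178.25; CS_1 = 536.2812, PS_1 = 1608.8438.
Change in consumer surplus = 536.2812 - 1326.125 = -789.8438.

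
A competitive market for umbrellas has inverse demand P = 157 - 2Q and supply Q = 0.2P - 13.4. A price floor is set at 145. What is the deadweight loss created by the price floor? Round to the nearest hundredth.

Rewriting supply in inverse form: P = 67 + 5Q.
Without the control, 157 - 2Q = 67 + 5Q so Q* = 12.8571 and P* = 131.2857.
At P = 145, buyers demand (157 - 145)/2 = 6 while sellers would supply more, so the quantity traded is 6 at price 145.
At Q = 6 the demand price is 145 and the supply price is 97. Deadweight loss is the triangle between the curves from 6 to 12.8571: (1/2)(145 - 97)(12.8571 - 6) = 164.5714.

164.57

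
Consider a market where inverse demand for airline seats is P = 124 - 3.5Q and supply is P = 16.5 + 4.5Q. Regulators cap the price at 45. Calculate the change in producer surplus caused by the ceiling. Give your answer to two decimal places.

-316.02

Free-market equilibrium: 124 - 3.5Q = 16.5 + 4.5Q gives Q* = 13.4375, P* = 76.9688.
At P = 45, sellers supply (45 - 16.5)/4.5 = 6.3333 while buyers want more, so the quantity traded is 6.3333 at price 45.
PS goes from (1/2)(13.4375)(60.4688) = 406.2744 to 90.25 (computed as (45 - 16.5)(6.3333) - (1/2)(4.5)(6.3333)^2), a change of -316.0244.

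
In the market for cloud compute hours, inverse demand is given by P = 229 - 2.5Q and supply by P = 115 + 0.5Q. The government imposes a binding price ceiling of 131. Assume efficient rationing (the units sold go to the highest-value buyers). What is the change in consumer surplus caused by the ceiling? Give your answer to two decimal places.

51.00

Free-market equilibrium: 229 - 2.5Q = 115 + 0.5Q gives Q* = 38, P* = 134.
At the ceiling price 131, quantity supplied is (131 - 115)/0.5 = 32; supply is the short side, so Q = 32 trades at P = 131.
CS goes from (1/2)(38)(95) = 1805 to 1856 (computed as (229 - 131)(32) - (1/2)(2.5)(32)^2), a change of 51.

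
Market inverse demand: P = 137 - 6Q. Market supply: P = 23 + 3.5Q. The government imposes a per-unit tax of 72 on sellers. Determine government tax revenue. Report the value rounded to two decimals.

Pre-tax equilibrium: 137 - 6Q = 23 + 3.5Q gives Q* = 12, P* = 65.
A tax on sellers shifts supply up by 72: 137 - 6Q = 23 + 3.5Q + 72, so Q_t = 4.4211. Buyers pay P_b = 110.4737; sellers receive P_s = P_b - 72 = 38.4737.
Tax revenue = t x Q_t = 72 x 4.4211 = 318.3158.

318.32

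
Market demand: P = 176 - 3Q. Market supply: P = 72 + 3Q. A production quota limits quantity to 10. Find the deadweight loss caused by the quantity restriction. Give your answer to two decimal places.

Unrestricted equilibrium: Q* = (176 - 72)/(3 + 3) = 17.3333.
At Q = 10 the demand price is 176 - 3(10) = 146 and the supply price is 72 + 3(10) = 102.
DWL = (1/2)(gap between curves at 10) x (Q* - 10) = (1/2)(44)(7.3333) = 161.3333.

161.33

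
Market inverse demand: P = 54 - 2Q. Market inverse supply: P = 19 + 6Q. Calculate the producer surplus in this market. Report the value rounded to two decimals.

Equilibrium: 54 - 2Q = 19 + 6Q, so Q* = 4.375 and P* = 45.25.
PS is the area between P* and the supply curve from 0 to Q*: (1/2)(4.375)(26.25) = 57.4219.

57.42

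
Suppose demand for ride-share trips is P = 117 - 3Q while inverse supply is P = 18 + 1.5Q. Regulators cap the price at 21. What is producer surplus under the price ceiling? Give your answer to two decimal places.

Without the control, 117 - 3Q = 18 + 1.5Q so Q* = 22 and P* = 51.
At the ceiling price 21, quantity supplied is (21 - 18)/1.5 = 2; supply is the short side, so Q = 2 trades at P = 21.
PS is the triangle above supply below 21: (1/2)(2)(21 - 18) = 3.

3.00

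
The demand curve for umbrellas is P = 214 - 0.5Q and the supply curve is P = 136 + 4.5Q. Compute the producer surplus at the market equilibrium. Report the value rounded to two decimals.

Setting demand equal to supply, 78 = 5Q, so Q* = 15.6 and P* = 206.2.
PS is the area between P* and the supply curve from 0 to Q*: (1/2)(15.6)(70.2) = 547.56.

547.56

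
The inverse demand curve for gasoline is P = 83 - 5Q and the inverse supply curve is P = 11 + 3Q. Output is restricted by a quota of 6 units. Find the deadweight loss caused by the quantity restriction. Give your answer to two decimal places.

Unrestricted equilibrium: Q* = (83 - 11)/(5 + 3) = 9.
At Q = 6 the demand price is 83 - 5(6) = 53 and the supply price is 11 + 3(6) = 29.
Deadweight loss is the triangle between the curves from 6 to 9: (1/2)(53 - 29)(9 - 6) = 36.

36.00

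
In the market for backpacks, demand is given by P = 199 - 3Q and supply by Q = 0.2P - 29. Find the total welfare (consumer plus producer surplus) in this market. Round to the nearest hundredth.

Rewriting supply in inverse form: P = 145 + 5Q.
Set 199 - 3Q = 145 + 5Q, which gives 54 = 8Q, so Q* = 6.75 and P* = 199 - 3(6.75) = 178.75.
CS = (1/2)(6.75)(20.25) = 68.3438 and PS = (1/2)(6.75)(33.75) = 113.9062, so total surplus = 182.25.

182.25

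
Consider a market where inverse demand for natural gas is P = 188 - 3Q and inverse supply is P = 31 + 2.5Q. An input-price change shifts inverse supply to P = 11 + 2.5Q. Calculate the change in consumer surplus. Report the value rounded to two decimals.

331.24

Initial equilibrium: Q_0 = 28.5455, P_0 = 102.3636; CS_0 = (1/2)(28.5455)(85.6364) = 1222.2645, PS_0 = (1/2)(28.5455)(71.3636) = 1018.5537.
New equilibrium: 188 - 3Q = 11 + 2.5Q gives Q_1 = 32.1818, P_1 = 91.4545; CS_1 = 1553.5041, PS_1 = 1294.5868.
Change in consumer surplus = 1553.5041 - 1222.2645 = 331.2397.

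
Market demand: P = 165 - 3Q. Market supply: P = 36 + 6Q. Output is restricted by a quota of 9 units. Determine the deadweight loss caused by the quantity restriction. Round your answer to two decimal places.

Unrestricted equilibrium: Q* = (165 - 36)/(3 + 6) = 14.3333.
At Q = 9 the demand price is 165 - 3(9) = 138 and the supply price is 36 + 6(9) = 90.
Deadweight loss is the triangle between the curves from 9 to 14.3333: (1/2)(138 - 90)(14.3333 - 9) = 128.

128.00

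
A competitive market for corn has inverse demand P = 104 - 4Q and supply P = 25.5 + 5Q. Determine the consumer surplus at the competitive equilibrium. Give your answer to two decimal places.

152.15

Setting demand equal to supply, 78.5 = 9Q, so Q* = 8.7222 and P* = 69.1111.
Consumer surplus is the triangle under demand above P*: (1/2)(8.7222)(104 - 69.1111) = (1/2)(8.7222)(34.8889) = 152.1543.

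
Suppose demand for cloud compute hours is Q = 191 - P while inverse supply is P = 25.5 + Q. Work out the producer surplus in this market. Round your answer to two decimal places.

Rewriting demand in inverse form: P = 191 - Q.
Equilibrium: 191 - Q = 25.5 + Q, so Q* = 82.75 and P* = 108.25.
PS is the area between P* and the supply curve from 0 to Q*: (1/2)(82.75)(82.75) = 3423.7812.

3423.78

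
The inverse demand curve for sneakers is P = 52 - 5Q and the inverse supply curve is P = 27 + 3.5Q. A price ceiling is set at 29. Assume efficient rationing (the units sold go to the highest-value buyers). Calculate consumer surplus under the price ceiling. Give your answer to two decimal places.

12.33

Without the control, 52 - 5Q = 27 + 3.5Q so Q* = 2.9412 and P* = 37.2941.
At P = 29, sellers supply (29 - 27)/3.5 = 0.5714 while buyers want more, so the quantity traded is 0.5714 at price 29.
The demand price at Q = 0.5714 is 49.1429. CS is the trapezoid between demand and 29 over [0, 0.5714]: (1/2)[(52 - 29) + (49.1429 - 29)](0.5714) = 12.3265.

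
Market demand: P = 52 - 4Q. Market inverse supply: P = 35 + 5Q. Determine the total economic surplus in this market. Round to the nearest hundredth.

Equilibrium: 52 - 4Q = 35 + 5Q, so Q* = 1.8889 and P* = 44.4444.
CS = (1/2)(1.8889)(7.5556) = 7.1358 and PS = (1/2)(1.8889)(9.4444) = 8.9198, so total surplus = 16.0556.

16.06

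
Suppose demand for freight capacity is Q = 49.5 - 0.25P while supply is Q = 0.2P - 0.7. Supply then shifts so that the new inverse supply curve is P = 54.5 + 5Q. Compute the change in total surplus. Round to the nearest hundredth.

Rewriting demand in inverse form: P = 198 - 4Q.
Rewriting supply in inverse form: P = 3.5 + 5Q.
Initial equilibrium: Q_0 = 21.6111, P_0 = 111.5556; CS_0 = (1/2)(21.6111)(86.4444) = 934.0802, PS_0 = (1/2)(21.6111)(108.0556) = 1167.6003.
New equilibrium: 198 - 4Q = 54.5 + 5Q gives Q_1 = 15.9444, P_1 = 134.2222; CS_1 = 508.4506, PS_1 = 635.5633.
Change in total surplus = (508.4506 + 635.5633) - (934.0802 + 1167.6003) = -957.6667.

-957.67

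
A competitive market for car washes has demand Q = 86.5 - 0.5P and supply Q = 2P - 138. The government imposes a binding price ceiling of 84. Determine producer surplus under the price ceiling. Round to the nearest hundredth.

225.00

Rewriting demand in inverse form: P = 173 - 2Q.
Rewriting supply in inverse form: P = 69 + 0.5Q.
Without the control, 173 - 2Q = 69 + 0.5Q so Q* = 41.6 and P* = 89.8.
At P = 84, sellers supply (84 - 69)/0.5 = 30 while buyers want more, so the quantity traded is 30 at price 84.
PS is the triangle above supply below 84: (1/2)(30)(84 - 69) = 225.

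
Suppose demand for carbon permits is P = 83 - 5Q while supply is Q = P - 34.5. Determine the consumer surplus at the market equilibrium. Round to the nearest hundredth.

Rewriting supply in inverse form: P = 34.5 + Q.
Set 83 - 5Q = 34.5 + Q, which gives 48.5 = 6Q, so Q* = 8.0833 and P* = 83 - 5(8.0833) = 42.5833.
Consumer surplus is the triangle under demand above P*: (1/2)(8.0833)(83 - 42.5833) = (1/2)(8.0833)(40.4167) = 163.3507.

163.35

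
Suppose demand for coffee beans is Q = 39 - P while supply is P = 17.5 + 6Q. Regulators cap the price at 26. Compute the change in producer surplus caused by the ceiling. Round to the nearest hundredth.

-22.28

Rewriting demand in inverse form: P = 39 - Q.
Without the control, 39 - Q = 17.5 + 6Q so Q* = 3.0714 and P* = 35.9286.
At P = 26, sellers supply (26 - 17.5)/6 = 1.4167 while buyers want more, so the quantity traded is 1.4167 at price 26.
PS goes from (1/2)(3.0714)(18.4286) = 28.301 to 6.0208 (computed as (26 - 17.5)(1.4167) - (1/2)(6)(1.4167)^2), a change of -22.2802.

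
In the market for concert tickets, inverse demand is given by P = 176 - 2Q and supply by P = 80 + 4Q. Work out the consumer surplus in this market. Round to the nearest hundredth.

Set 176 - 2Q = 80 + 4Q, which gives 96 = 6Q, so Q* = 16 and P* = 176 - 2(16) = 144.
CS is the area between the demand curve and P* from 0 to Q*: (1/2)(16)(32) = 256.

256.00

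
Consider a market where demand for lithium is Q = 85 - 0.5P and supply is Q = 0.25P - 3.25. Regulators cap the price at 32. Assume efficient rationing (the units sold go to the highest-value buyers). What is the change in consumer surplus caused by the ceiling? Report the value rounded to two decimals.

Rewriting demand in inverse form: P = 170 - 2Q.
Rewriting supply in inverse form: P = 13 + 4Q.
Without the control, 170 - 2Q = 13 + 4Q so Q* = 26.1667 and P* = 117.6667.
At P = 32, sellers supply (32 - 13)/4 = 4.75 while buyers want more, so the quantity traded is 4.75 at price 32.
CS goes from (1/2)(26.1667)(52.3333) = 684.6944 to 632.9375 (computed as (170 - 32)(4.75) - (1/2)(2)(4.75)^2), a change of -51.7569.

-51.76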